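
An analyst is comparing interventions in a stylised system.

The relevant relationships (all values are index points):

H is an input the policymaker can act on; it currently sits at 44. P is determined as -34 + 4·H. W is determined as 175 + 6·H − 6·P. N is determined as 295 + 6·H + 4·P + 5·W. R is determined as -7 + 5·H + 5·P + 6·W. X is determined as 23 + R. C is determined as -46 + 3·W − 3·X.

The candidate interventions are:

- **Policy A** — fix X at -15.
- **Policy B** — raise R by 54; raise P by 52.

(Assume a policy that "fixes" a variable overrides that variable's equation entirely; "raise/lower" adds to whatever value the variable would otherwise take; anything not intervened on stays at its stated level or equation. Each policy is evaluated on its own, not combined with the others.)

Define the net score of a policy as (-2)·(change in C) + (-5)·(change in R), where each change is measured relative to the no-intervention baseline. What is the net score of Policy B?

314

Baseline:
  H = 44
  P = -34 + 4·44 = 142
  W = 175 + 6·44 − 6·142 = -413
  R = -7 + 5·44 + 5·142 + 6·(-413) = -1555
  X = 23 + (-1555) = -1532
  C = -46 + 3·(-413) − 3·(-1532) = 3311
Policy B (R + 54, P + 52):
  H = 44
  P = -34 + 4·44 (+52 from intervention) = 194
  W = 175 + 6·44 − 6·194 = -725
  R = -7 + 5·44 + 5·194 + 6·(-725) (+54 from intervention) = -3113
  X = 23 + (-3113) = -3090
  C = -46 + 3·(-725) − 3·(-3090) = 7049
ΔC = 7049 − 3311 = 3738; ΔR = -3113 − (-1555) = -1558
Score = (-2)·3738 + (-5)·(-1558) = 314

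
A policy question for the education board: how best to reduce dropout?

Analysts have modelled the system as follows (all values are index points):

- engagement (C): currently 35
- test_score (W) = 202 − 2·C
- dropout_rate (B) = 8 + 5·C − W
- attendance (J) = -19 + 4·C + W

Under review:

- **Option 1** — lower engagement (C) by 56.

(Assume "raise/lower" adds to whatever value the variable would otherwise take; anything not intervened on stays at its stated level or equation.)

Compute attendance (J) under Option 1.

141

Option 1 (C − 56):
  C = 35 − 56 = -21
  W = 202 − 2·(-21) = 244
  J = -19 + 4·(-21) + 244 = 141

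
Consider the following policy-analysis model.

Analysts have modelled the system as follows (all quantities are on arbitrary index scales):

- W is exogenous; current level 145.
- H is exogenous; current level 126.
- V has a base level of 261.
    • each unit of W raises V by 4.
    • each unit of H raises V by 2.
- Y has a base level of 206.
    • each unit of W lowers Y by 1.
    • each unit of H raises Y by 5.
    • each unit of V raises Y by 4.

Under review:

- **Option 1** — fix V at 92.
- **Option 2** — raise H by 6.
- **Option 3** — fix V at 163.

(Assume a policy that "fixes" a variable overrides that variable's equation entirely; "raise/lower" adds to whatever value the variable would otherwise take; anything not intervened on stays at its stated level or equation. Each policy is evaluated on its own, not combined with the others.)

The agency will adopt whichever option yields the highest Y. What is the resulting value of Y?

5141

Option 1 (V := 92):
  W = 145
  H = 126
  V = 92
  Y = 206 − 145 + 5·126 + 4·92 = 1059
Option 2 (H + 6):
  W = 145
  H = 126 + 6 = 132
  V = 261 + 4·145 + 2·132 = 1105
  Y = 206 − 145 + 5·132 + 4·1105 = 5141
Option 3 (V := 163):
  W = 145
  H = 126
  V = 163
  Y = 206 − 145 + 5·126 + 4·163 = 1343
Comparing — Option 1: Y=1059, Option 2: Y=5141, Option 3: Y=1343. Highest is 5141 (Option 2).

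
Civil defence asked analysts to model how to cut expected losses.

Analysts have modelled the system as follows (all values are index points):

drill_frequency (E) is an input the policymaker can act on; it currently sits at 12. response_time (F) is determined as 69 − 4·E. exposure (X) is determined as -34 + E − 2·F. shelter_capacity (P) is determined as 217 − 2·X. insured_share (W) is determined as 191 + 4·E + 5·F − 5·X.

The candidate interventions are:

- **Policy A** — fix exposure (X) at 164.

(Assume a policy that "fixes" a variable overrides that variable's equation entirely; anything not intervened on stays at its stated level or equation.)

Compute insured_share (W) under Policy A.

-476

Policy A (X := 164):
  E = 12
  F = 69 − 4·12 = 21
  X = 164
  W = 191 + 4·12 + 5·21 − 5·164 = -476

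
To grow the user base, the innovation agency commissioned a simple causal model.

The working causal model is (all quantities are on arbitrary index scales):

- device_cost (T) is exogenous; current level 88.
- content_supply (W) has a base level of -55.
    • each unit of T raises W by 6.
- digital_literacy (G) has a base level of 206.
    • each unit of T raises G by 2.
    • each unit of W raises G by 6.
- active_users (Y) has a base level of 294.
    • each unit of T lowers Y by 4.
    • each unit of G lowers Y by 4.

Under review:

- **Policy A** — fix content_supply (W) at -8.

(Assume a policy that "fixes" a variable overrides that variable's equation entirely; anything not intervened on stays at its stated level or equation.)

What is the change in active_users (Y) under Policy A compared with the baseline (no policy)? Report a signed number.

Baseline:
  T = 88
  W = -55 + 6·88 = 473
  G = 206 + 2·88 + 6·473 = 3220
  Y = 294 − 4·88 − 4·3220 = -12938
Policy A (W := -8):
  T = 88
  W = -8
  G = 206 + 2·88 + 6·(-8) = 334
  Y = 294 − 4·88 − 4·334 = -1394
Change in Y: -1394 − (-12938) = 11544

11544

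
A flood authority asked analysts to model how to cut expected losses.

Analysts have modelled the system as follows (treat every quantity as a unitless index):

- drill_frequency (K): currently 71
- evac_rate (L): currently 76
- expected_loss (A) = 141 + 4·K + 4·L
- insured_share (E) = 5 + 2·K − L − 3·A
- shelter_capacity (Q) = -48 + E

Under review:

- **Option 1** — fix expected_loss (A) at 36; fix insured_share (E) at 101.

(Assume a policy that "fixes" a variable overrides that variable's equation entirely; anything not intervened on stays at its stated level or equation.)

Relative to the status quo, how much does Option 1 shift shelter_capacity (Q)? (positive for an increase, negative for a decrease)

2217

Baseline:
  K = 71
  L = 76
  A = 141 + 4·71 + 4·76 = 729
  E = 5 + 2·71 − 76 − 3·729 = -2116
  Q = -48 + (-2116) = -2164
Option 1 (A := 36, E := 101):
  K = 71
  L = 76
  A = 36
  E = 101
  Q = -48 + 101 = 53
Change in Q: 53 − (-2164) = 2217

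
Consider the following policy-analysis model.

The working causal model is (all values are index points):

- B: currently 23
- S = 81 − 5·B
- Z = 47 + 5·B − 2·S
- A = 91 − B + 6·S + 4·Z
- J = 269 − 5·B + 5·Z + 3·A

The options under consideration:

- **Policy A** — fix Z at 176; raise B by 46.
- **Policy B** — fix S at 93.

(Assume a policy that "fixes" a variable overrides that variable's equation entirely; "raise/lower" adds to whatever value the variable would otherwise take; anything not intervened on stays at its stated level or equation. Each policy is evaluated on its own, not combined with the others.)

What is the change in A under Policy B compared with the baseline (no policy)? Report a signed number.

Baseline:
  B = 23
  S = 81 − 5·23 = -34
  Z = 47 + 5·23 − 2·(-34) = 230
  A = 91 − 23 + 6·(-34) + 4·230 = 784
Policy B (S := 93):
  B = 23
  S = 93
  Z = 47 + 5·23 − 2·93 = -24
  A = 91 − 23 + 6·93 + 4·(-24) = 530
Change in A: 530 − 784 = -254

-254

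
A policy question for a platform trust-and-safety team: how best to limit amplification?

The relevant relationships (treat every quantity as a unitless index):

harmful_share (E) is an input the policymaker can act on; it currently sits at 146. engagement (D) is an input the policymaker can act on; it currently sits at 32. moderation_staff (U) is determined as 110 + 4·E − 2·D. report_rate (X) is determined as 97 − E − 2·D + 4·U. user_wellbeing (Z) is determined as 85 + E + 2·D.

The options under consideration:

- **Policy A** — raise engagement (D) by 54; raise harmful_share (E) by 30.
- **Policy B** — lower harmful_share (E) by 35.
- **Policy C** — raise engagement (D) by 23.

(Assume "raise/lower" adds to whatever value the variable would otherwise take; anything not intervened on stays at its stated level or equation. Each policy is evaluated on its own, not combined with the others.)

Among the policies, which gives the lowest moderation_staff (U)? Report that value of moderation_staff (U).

490

Policy A (D + 54, E + 30):
  E = 146 + 30 = 176
  D = 32 + 54 = 86
  U = 110 + 4·176 − 2·86 = 642
Policy B (E − 35):
  E = 146 − 35 = 111
  D = 32
  U = 110 + 4·111 − 2·32 = 490
Policy C (D + 23):
  E = 146
  D = 32 + 23 = 55
  U = 110 + 4·146 − 2·55 = 584
Comparing — Policy A: U=642, Policy B: U=490, Policy C: U=584. Lowest is 490 (Policy B).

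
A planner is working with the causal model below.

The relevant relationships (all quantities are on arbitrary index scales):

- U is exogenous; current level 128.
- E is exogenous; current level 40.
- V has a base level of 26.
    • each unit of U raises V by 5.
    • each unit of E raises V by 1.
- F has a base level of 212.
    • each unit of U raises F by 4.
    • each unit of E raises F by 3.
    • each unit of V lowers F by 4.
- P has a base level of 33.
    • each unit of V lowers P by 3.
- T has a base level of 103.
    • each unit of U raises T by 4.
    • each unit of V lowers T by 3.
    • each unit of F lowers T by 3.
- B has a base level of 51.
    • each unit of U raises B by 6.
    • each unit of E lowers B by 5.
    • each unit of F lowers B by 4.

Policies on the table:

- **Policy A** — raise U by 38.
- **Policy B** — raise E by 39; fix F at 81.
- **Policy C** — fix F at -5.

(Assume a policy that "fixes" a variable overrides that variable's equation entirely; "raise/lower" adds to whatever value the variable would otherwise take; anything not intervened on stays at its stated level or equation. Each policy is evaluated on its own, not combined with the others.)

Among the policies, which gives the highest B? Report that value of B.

11199

Policy A (U + 38):
  U = 128 + 38 = 166
  E = 40
  V = 26 + 5·166 + 40 = 896
  F = 212 + 4·166 + 3·40 − 4·896 = -2588
  B = 51 + 6·166 − 5·40 − 4·(-2588) = 11199
Policy B (E + 39, F := 81):
  U = 128
  E = 40 + 39 = 79
  V = 26 + 5·128 + 79 = 745
  F = 81
  B = 51 + 6·128 − 5·79 − 4·81 = 100
Policy C (F := -5):
  U = 128
  E = 40
  V = 26 + 5·128 + 40 = 706
  F = -5
  B = 51 + 6·128 − 5·40 − 4·(-5) = 639
Comparing — Policy A: B=11199, Policy B: B=100, Policy C: B=639. Highest is 11199 (Policy A).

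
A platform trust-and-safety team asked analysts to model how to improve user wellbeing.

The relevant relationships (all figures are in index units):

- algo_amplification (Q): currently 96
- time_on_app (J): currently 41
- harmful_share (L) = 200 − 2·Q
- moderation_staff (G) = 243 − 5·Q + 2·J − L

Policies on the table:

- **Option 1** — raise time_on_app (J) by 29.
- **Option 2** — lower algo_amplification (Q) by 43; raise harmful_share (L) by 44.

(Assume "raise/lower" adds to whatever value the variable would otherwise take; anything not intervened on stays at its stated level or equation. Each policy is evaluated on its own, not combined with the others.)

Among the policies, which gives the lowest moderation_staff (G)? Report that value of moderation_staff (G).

-105

Option 1 (J + 29):
  Q = 96
  J = 41 + 29 = 70
  L = 200 − 2·96 = 8
  G = 243 − 5·96 + 2·70 − 8 = -105
Option 2 (Q − 43, L + 44):
  Q = 96 − 43 = 53
  J = 41
  L = 200 − 2·53 (+44 from intervention) = 138
  G = 243 − 5·53 + 2·41 − 138 = -78
Comparing — Option 1: G=-105, Option 2: G=-78. Lowest is -105 (Option 1).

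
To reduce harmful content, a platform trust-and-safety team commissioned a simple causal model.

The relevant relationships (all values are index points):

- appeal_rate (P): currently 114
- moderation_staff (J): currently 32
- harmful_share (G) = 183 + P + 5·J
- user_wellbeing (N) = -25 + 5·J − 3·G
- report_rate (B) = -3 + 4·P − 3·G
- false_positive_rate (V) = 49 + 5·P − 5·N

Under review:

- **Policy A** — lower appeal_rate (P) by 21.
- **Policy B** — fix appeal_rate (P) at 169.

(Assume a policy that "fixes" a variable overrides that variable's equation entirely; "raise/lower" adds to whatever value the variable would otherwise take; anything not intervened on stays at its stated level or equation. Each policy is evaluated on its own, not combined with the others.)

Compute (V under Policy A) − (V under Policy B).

-1520

Policy A (P − 21):
  P = 114 − 21 = 93
  J = 32
  G = 183 + 93 + 5·32 = 436
  N = -25 + 5·32 − 3·436 = -1173
  V = 49 + 5·93 − 5·(-1173) = 6379
Policy B (P := 169):
  P = 169
  J = 32
  G = 183 + 169 + 5·32 = 512
  N = -25 + 5·32 − 3·512 = -1401
  V = 49 + 5·169 − 5·(-1401) = 7899
V: 6379 − 7899 = -1520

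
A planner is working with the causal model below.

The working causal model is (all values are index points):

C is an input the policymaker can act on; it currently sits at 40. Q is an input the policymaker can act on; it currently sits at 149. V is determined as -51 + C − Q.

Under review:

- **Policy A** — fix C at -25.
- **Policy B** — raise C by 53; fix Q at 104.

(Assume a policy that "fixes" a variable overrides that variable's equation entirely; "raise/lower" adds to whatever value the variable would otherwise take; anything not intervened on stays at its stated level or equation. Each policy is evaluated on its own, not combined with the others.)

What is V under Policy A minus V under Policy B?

-163

Policy A (C := -25):
  C = -25
  Q = 149
  V = -51 + (-25) − 149 = -225
Policy B (C + 53, Q := 104):
  C = 40 + 53 = 93
  Q = 104
  V = -51 + 93 − 104 = -62
V: -225 − (-62) = -163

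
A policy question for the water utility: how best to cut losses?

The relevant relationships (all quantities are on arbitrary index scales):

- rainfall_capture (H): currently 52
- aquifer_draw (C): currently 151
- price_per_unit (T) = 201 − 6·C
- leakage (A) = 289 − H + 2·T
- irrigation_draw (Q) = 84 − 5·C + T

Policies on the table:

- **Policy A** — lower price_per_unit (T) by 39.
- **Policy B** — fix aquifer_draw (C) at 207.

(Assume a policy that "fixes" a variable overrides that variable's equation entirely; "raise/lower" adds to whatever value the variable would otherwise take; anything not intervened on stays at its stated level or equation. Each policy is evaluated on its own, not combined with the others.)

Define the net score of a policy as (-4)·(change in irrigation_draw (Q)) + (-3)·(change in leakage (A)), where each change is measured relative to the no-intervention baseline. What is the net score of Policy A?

Baseline:
  H = 52
  C = 151
  T = 201 − 6·151 = -705
  A = 289 − 52 + 2·(-705) = -1173
  Q = 84 − 5·151 + (-705) = -1376
Policy A (T − 39):
  H = 52
  C = 151
  T = 201 − 6·151 (−39 from intervention) = -744
  A = 289 − 52 + 2·(-744) = -1251
  Q = 84 − 5·151 + (-744) = -1415
ΔQ = -1415 − (-1376) = -39; ΔA = -1251 − (-1173) = -78
Score = (-4)·(-39) + (-3)·(-78) = 390

390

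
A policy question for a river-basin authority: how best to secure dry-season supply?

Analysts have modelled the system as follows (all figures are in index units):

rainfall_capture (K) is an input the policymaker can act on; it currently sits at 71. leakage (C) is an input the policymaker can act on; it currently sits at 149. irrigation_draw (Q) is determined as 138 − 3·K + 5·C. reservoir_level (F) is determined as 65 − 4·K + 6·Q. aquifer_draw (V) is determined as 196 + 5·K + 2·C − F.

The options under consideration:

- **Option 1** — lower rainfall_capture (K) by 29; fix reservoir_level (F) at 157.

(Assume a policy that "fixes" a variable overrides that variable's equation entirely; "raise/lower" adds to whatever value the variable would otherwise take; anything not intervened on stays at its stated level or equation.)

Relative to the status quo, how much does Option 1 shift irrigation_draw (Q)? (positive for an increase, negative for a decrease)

Baseline:
  K = 71
  C = 149
  Q = 138 − 3·71 + 5·149 = 670
Option 1 (K − 29, F := 157):
  K = 71 − 29 = 42
  C = 149
  Q = 138 − 3·42 + 5·149 = 757
Change in Q: 757 − 670 = 87

87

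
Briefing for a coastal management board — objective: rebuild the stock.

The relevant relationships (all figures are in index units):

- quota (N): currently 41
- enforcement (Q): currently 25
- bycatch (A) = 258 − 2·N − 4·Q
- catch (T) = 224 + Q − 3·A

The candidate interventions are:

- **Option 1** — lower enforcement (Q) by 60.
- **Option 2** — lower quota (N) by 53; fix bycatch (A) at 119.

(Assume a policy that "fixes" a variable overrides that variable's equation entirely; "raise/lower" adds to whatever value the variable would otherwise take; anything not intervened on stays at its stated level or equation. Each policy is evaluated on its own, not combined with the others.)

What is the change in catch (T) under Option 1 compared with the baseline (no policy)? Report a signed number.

Baseline:
  N = 41
  Q = 25
  A = 258 − 2·41 − 4·25 = 76
  T = 224 + 25 − 3·76 = 21
Option 1 (Q − 60):
  N = 41
  Q = 25 − 60 = -35
  A = 258 − 2·41 − 4·(-35) = 316
  T = 224 + (-35) − 3·316 = -759
Change in T: -759 − 21 = -780

-780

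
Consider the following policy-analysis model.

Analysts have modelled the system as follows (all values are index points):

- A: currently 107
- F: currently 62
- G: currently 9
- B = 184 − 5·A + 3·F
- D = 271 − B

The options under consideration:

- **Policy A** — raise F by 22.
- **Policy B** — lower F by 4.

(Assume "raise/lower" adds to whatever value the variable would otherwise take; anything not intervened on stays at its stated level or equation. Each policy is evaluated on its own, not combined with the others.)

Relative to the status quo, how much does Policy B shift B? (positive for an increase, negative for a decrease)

-12

Baseline:
  A = 107
  F = 62
  B = 184 − 5·107 + 3·62 = -165
Policy B (F − 4):
  A = 107
  F = 62 − 4 = 58
  B = 184 − 5·107 + 3·58 = -177
Change in B: -177 − (-165) = -12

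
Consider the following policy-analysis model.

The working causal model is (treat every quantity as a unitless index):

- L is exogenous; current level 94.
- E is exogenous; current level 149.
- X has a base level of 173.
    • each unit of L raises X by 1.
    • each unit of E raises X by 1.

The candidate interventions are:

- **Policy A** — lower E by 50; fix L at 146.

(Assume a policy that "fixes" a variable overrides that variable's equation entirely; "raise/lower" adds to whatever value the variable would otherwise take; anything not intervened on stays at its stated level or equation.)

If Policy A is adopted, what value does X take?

Policy A (E − 50, L := 146):
  L = 146
  E = 149 − 50 = 99
  X = 173 + 146 + 99 = 418

418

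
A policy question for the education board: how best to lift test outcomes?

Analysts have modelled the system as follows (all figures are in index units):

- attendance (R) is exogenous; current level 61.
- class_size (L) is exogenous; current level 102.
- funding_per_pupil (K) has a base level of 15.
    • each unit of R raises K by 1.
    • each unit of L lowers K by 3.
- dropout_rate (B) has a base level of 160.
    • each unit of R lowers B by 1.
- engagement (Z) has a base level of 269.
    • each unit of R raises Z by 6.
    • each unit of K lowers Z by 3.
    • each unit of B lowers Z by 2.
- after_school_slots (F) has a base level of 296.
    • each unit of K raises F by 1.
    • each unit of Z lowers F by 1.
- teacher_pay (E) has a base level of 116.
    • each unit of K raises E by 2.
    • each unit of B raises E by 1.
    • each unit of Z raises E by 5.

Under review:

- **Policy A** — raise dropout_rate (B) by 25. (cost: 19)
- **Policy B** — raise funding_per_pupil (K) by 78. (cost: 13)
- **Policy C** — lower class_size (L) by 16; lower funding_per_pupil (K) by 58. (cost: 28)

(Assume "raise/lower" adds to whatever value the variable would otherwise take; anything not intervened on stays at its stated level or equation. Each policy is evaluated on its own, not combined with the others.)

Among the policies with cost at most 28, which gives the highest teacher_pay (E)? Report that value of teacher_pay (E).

5520

Policy A (B + 25):
  R = 61
  L = 102
  K = 15 + 61 − 3·102 = -230
  B = 160 − 61 (+25 from intervention) = 124
  Z = 269 + 6·61 − 3·(-230) − 2·124 = 1077
  E = 116 + 2·(-230) + 124 + 5·1077 = 5165
Policy B (K + 78):
  R = 61
  L = 102
  K = 15 + 61 − 3·102 (+78 from intervention) = -152
  B = 160 − 61 = 99
  Z = 269 + 6·61 − 3·(-152) − 2·99 = 893
  E = 116 + 2·(-152) + 99 + 5·893 = 4376
Policy C (L − 16, K − 58):
  R = 61
  L = 102 − 16 = 86
  K = 15 + 61 − 3·86 (−58 from intervention) = -240
  B = 160 − 61 = 99
  Z = 269 + 6·61 − 3·(-240) − 2·99 = 1157
  E = 116 + 2·(-240) + 99 + 5·1157 = 5520
Comparing — Policy A: E=5165, Policy B: E=4376, Policy C: E=5520. Highest is 5520 (Policy C).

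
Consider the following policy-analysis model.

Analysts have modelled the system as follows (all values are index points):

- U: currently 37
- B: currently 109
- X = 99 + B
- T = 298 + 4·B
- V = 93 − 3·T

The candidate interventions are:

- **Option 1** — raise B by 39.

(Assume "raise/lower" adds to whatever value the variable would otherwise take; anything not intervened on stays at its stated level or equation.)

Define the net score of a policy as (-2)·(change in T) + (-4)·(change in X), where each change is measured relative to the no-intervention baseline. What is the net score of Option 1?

-468

Baseline:
  B = 109
  X = 99 + 109 = 208
  T = 298 + 4·109 = 734
Option 1 (B + 39):
  B = 109 + 39 = 148
  X = 99 + 148 = 247
  T = 298 + 4·148 = 890
ΔT = 890 − 734 = 156; ΔX = 247 − 208 = 39
Score = (-2)·156 + (-4)·39 = -468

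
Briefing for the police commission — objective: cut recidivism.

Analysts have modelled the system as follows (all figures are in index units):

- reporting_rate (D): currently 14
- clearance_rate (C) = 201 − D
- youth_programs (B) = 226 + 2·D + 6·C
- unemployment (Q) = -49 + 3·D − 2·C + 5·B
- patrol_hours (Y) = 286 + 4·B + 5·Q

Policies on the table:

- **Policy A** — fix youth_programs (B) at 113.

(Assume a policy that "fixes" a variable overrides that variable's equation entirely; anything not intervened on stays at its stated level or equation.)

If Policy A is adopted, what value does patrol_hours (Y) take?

1658

Policy A (B := 113):
  D = 14
  C = 201 − 14 = 187
  B = 113
  Q = -49 + 3·14 − 2·187 + 5·113 = 184
  Y = 286 + 4·113 + 5·184 = 1658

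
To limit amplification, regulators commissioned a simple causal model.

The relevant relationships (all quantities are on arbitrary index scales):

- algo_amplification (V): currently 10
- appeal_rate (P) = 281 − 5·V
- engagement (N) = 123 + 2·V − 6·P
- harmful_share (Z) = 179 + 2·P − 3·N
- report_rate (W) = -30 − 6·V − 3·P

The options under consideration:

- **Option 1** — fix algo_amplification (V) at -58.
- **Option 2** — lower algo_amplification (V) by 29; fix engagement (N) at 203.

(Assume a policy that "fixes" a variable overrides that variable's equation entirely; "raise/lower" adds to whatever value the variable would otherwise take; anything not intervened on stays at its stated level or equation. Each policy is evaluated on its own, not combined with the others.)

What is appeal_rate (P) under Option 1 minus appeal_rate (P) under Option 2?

195

Option 1 (V := -58):
  V = -58
  P = 281 − 5·(-58) = 571
Option 2 (V − 29, N := 203):
  V = 10 − 29 = -19
  P = 281 − 5·(-19) = 376
P: 571 − 376 = 195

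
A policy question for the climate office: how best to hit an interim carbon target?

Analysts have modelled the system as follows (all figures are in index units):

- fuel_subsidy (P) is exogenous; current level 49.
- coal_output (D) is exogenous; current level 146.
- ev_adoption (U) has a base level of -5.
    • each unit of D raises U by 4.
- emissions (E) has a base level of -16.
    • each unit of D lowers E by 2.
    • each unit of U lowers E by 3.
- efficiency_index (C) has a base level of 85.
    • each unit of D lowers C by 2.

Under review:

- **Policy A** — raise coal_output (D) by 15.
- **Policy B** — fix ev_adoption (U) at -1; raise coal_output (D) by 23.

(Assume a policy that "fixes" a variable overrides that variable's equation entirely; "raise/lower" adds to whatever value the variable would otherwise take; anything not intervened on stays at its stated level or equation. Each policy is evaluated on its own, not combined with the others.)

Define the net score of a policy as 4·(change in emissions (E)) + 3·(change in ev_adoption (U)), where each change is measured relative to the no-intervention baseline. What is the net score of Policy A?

Baseline:
  D = 146
  U = -5 + 4·146 = 579
  E = -16 − 2·146 − 3·579 = -2045
Policy A (D + 15):
  D = 146 + 15 = 161
  U = -5 + 4·161 = 639
  E = -16 − 2·161 − 3·639 = -2255
ΔE = -2255 − (-2045) = -210; ΔU = 639 − 579 = 60
Score = 4·(-210) + 3·60 = -660

-660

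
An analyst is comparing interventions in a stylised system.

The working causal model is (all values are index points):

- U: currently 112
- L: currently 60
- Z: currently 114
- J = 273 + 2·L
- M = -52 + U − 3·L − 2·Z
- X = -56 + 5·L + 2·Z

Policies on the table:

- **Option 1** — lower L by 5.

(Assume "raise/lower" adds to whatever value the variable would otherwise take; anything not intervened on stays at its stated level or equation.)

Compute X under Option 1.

447

Option 1 (L − 5):
  L = 60 − 5 = 55
  Z = 114
  X = -56 + 5·55 + 2·114 = 447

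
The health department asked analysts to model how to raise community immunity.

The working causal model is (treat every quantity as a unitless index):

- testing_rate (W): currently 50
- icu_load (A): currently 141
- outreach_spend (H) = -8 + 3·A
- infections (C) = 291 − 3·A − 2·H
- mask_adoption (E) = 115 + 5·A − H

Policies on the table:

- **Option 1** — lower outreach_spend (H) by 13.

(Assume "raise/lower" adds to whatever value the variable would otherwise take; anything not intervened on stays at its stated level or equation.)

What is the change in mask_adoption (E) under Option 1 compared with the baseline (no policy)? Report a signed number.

Baseline:
  A = 141
  H = -8 + 3·141 = 415
  E = 115 + 5·141 − 415 = 405
Option 1 (H − 13):
  A = 141
  H = -8 + 3·141 (−13 from intervention) = 402
  E = 115 + 5·141 − 402 = 418
Change in E: 418 − 405 = 13

13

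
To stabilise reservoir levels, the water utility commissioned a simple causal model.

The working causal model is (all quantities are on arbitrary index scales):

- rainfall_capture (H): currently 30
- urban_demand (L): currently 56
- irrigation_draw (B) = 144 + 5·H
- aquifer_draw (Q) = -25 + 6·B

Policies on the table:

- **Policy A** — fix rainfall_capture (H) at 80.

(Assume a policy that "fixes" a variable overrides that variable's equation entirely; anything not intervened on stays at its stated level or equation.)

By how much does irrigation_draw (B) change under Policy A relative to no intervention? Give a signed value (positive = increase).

250

Baseline:
  H = 30
  B = 144 + 5·30 = 294
Policy A (H := 80):
  H = 80
  B = 144 + 5·80 = 544
Change in B: 544 − 294 = 250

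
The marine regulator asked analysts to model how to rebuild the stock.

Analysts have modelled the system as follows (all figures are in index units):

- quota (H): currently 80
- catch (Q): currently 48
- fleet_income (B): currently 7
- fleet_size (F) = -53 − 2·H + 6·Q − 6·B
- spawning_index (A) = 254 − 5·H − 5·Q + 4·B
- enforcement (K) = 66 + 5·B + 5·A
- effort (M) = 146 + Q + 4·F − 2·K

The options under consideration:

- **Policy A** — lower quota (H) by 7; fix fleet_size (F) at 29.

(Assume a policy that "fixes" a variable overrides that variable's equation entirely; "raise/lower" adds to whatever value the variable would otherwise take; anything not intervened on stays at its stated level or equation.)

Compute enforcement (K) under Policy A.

Policy A (H − 7, F := 29):
  H = 80 − 7 = 73
  Q = 48
  B = 7
  A = 254 − 5·73 − 5·48 + 4·7 = -323
  K = 66 + 5·7 + 5·(-323) = -1514

-1514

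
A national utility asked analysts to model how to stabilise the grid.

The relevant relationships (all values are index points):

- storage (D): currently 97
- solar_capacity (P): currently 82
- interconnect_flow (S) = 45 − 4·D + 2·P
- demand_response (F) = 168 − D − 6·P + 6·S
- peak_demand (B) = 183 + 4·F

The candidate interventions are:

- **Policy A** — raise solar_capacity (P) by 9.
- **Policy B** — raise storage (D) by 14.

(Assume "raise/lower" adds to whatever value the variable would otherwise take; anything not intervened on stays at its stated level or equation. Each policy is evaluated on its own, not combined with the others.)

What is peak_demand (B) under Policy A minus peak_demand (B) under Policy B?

1616

Policy A (P + 9):
  D = 97
  P = 82 + 9 = 91
  S = 45 − 4·97 + 2·91 = -161
  F = 168 − 97 − 6·91 + 6·(-161) = -1441
  B = 183 + 4·(-1441) = -5581
Policy B (D + 14):
  D = 97 + 14 = 111
  P = 82
  S = 45 − 4·111 + 2·82 = -235
  F = 168 − 111 − 6·82 + 6·(-235) = -1845
  B = 183 + 4·(-1845) = -7197
B: -5581 − (-7197) = 1616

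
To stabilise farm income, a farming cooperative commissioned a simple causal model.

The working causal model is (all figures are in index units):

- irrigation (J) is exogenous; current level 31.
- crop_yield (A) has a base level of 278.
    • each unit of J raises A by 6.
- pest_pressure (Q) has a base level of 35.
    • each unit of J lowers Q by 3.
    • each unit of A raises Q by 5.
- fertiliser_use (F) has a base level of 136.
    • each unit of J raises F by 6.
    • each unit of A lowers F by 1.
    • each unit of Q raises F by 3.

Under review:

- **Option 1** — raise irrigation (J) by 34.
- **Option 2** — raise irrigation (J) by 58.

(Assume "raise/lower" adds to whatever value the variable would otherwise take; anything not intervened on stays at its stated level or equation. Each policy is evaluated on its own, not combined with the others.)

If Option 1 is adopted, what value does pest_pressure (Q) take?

Option 1 (J + 34):
  J = 31 + 34 = 65
  A = 278 + 6·65 = 668
  Q = 35 − 3·65 + 5·668 = 3180

3180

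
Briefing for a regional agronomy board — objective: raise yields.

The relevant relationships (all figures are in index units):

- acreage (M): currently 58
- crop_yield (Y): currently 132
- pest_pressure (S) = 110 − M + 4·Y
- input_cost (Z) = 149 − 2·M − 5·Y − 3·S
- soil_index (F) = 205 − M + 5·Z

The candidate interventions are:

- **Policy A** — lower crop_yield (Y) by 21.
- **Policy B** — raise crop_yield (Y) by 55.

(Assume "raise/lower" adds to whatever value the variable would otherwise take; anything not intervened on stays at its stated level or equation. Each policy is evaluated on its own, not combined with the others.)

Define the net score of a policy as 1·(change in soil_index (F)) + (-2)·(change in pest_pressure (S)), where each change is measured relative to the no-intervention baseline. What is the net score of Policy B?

Baseline:
  M = 58
  Y = 132
  S = 110 − 58 + 4·132 = 580
  Z = 149 − 2·58 − 5·132 − 3·580 = -2367
  F = 205 − 58 + 5·(-2367) = -11688
Policy B (Y + 55):
  M = 58
  Y = 132 + 55 = 187
  S = 110 − 58 + 4·187 = 800
  Z = 149 − 2·58 − 5·187 − 3·800 = -3302
  F = 205 − 58 + 5·(-3302) = -16363
ΔF = -16363 − (-11688) = -4675; ΔS = 800 − 580 = 220
Score = 1·(-4675) + (-2)·220 = -5115

-5115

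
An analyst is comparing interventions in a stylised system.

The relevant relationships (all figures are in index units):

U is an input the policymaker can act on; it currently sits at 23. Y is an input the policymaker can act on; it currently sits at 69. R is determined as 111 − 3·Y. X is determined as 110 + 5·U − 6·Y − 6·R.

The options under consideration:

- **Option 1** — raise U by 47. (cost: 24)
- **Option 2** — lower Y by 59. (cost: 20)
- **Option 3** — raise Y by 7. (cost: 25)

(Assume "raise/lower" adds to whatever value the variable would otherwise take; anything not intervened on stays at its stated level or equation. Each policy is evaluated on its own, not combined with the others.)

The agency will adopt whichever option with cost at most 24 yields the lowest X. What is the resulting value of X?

-321

Option 1 (U + 47):
  U = 23 + 47 = 70
  Y = 69
  R = 111 − 3·69 = -96
  X = 110 + 5·70 − 6·69 − 6·(-96) = 622
Option 2 (Y − 59):
  U = 23
  Y = 69 − 59 = 10
  R = 111 − 3·10 = 81
  X = 110 + 5·23 − 6·10 − 6·81 = -321
Comparing — Option 1: X=622, Option 2: X=-321. Lowest is -321 (Option 2).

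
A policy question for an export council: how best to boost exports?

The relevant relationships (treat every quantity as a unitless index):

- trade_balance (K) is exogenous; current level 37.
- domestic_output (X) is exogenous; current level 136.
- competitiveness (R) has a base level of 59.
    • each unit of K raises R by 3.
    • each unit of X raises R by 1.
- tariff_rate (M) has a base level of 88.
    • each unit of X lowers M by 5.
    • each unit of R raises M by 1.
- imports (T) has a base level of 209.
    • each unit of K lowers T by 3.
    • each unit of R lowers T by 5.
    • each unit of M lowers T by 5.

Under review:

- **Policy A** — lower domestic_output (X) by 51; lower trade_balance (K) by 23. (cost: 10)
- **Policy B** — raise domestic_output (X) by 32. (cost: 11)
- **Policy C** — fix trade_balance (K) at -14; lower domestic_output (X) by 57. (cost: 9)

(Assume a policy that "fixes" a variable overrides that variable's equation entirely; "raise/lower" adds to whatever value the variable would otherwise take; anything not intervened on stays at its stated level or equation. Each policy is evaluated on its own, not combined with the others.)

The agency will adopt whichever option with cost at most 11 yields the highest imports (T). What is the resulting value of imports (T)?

826

Policy A (X − 51, K − 23):
  K = 37 − 23 = 14
  X = 136 − 51 = 85
  R = 59 + 3·14 + 85 = 186
  M = 88 − 5·85 + 186 = -151
  T = 209 − 3·14 − 5·186 − 5·(-151) = -8
Policy B (X + 32):
  K = 37
  X = 136 + 32 = 168
  R = 59 + 3·37 + 168 = 338
  M = 88 − 5·168 + 338 = -414
  T = 209 − 3·37 − 5·338 − 5·(-414) = 478
Policy C (K := -14, X − 57):
  K = -14
  X = 136 − 57 = 79
  R = 59 + 3·(-14) + 79 = 96
  M = 88 − 5·79 + 96 = -211
  T = 209 − 3·(-14) − 5·96 − 5·(-211) = 826
Comparing — Policy A: T=-8, Policy B: T=478, Policy C: T=826. Highest is 826 (Policy C).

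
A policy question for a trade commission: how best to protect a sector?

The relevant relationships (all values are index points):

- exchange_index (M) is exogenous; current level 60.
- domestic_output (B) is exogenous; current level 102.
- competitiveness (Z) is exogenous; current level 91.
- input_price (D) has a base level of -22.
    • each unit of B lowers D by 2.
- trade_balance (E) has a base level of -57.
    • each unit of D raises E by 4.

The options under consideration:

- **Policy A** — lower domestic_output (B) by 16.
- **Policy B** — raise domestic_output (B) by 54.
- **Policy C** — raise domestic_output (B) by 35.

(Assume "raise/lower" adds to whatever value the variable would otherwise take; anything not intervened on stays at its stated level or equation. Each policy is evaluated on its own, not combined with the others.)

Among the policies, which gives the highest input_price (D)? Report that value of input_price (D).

-194

Policy A (B − 16):
  B = 102 − 16 = 86
  D = -22 − 2·86 = -194
Policy B (B + 54):
  B = 102 + 54 = 156
  D = -22 − 2·156 = -334
Policy C (B + 35):
  B = 102 + 35 = 137
  D = -22 − 2·137 = -296
Comparing — Policy A: D=-194, Policy B: D=-334, Policy C: D=-296. Highest is -194 (Policy A).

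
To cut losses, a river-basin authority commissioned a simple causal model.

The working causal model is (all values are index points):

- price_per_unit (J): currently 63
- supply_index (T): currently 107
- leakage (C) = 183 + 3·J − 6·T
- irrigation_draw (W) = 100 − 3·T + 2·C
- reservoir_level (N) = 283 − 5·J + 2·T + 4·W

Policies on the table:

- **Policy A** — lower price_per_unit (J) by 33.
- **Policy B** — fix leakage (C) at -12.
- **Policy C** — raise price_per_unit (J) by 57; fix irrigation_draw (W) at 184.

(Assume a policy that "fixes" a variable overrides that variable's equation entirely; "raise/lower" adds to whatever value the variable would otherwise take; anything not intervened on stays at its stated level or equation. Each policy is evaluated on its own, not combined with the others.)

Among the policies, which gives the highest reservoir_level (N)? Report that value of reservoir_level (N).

Policy A (J − 33):
  J = 63 − 33 = 30
  T = 107
  C = 183 + 3·30 − 6·107 = -369
  W = 100 − 3·107 + 2·(-369) = -959
  N = 283 − 5·30 + 2·107 + 4·(-959) = -3489
Policy B (C := -12):
  J = 63
  T = 107
  C = -12
  W = 100 − 3·107 + 2·(-12) = -245
  N = 283 − 5·63 + 2·107 + 4·(-245) = -798
Policy C (J + 57, W := 184):
  J = 63 + 57 = 120
  T = 107
  C = 183 + 3·120 − 6·107 = -99
  W = 184
  N = 283 − 5·120 + 2·107 + 4·184 = 633
Comparing — Policy A: N=-3489, Policy B: N=-798, Policy C: N=633. Highest is 633 (Policy C).

633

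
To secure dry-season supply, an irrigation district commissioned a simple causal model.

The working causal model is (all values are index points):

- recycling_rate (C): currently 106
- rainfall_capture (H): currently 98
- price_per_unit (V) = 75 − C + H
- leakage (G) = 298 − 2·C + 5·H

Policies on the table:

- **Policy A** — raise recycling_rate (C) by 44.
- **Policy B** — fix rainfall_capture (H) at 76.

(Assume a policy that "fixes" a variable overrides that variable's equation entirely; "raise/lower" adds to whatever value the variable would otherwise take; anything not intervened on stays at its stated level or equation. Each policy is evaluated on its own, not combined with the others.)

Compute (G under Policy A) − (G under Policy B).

Policy A (C + 44):
  C = 106 + 44 = 150
  H = 98
  G = 298 − 2·150 + 5·98 = 488
Policy B (H := 76):
  C = 106
  H = 76
  G = 298 − 2·106 + 5·76 = 466
G: 488 − 466 = 22

22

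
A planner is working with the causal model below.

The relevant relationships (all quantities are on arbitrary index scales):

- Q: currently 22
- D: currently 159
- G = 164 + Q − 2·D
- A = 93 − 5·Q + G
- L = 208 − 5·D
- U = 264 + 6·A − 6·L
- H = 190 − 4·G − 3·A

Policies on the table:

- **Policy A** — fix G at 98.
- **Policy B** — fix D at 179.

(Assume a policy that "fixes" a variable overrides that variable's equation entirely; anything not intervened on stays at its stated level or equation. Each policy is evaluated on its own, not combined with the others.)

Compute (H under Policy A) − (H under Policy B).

Policy A (G := 98):
  Q = 22
  D = 159
  G = 98
  A = 93 − 5·22 + 98 = 81
  H = 190 − 4·98 − 3·81 = -445
Policy B (D := 179):
  Q = 22
  D = 179
  G = 164 + 22 − 2·179 = -172
  A = 93 − 5·22 + (-172) = -189
  H = 190 − 4·(-172) − 3·(-189) = 1445
H: -445 − 1445 = -1890

-1890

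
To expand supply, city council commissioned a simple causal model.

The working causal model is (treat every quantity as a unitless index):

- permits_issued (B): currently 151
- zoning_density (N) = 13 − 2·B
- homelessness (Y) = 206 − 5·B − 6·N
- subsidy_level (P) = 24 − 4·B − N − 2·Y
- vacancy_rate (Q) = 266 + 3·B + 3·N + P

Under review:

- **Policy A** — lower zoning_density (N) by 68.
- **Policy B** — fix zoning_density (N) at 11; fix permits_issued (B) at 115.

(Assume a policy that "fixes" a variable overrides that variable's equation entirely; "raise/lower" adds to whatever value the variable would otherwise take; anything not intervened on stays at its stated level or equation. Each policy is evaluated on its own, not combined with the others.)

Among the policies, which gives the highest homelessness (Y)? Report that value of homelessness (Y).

1593

Policy A (N − 68):
  B = 151
  N = 13 − 2·151 (−68 from intervention) = -357
  Y = 206 − 5·151 − 6·(-357) = 1593
Policy B (N := 11, B := 115):
  B = 115
  N = 11
  Y = 206 − 5·115 − 6·11 = -435
Comparing — Policy A: Y=1593, Policy B: Y=-435. Highest is 1593 (Policy A).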